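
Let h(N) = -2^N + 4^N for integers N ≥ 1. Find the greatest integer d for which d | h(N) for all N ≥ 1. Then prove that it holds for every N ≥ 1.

Computing the first values: h(1) = 2 and h(2) = 12; gcd(2, 12) = 2, so d ≤ 2.
We prove 2 | -2^N + 4^N for all N ≥ 1 by induction on N.
When N = 1: h(1) = 2 = 2·(1), so 2 | h(1).
Inductive step: assume the claim holds for N = i, i.e. 2 | h(i). Then
4^{i+1} − 2^{i+1} = 4·4^i − 2·2^i = 4·(4^i − 2^i) + (2)·2^i. The first term is divisible by 2 by the inductive hypothesis, and the second term (2)·2^i is divisible by 2 since 2 | 2. Hence 2 | h(i+1).
Hence, by induction on N, the claim holds for every N ≥ 1.
Therefore the largest such d is 2.

d = 2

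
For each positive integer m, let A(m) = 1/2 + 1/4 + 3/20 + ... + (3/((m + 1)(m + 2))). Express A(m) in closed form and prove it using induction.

We claim A(m) = 3m/(2(m + 2)) for all m ≥ 1.
Base step (m = 1): A(1) = 1/2, and the closed form gives 1/2. They agree.
Inductive step: suppose the statement holds for some k ≥ 1, so A(k) = 3k/(2(k + 2)).
Then A(k+1) = A(k) + (3/((k + 2)(k + 3))) = (3k/(2(k + 2))) + (3/((k + 2)(k + 3))).
Simplifying, A(k+1) = 3(k + 1)/(2(k + 3)) = 3(k+1)/(2((k+1) + 2)),
which is the closed form with m = k+1.
By the principle of mathematical induction, the result holds for all m ≥ 1.

A(m) = 3m/(2(m + 2))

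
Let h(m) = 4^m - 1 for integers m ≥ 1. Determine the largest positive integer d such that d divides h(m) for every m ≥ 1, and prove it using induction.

Computing the first values: h(1) = 3 and h(2) = 15; gcd(3, 15) = 3, so d ≤ 3.
We prove 3 | 4^m - 1 for all m ≥ 1 by induction on m.
Base case (m = 1): h(1) = 3 = 3·(1), so 3 | h(1).
Suppose the result is true for m = k, i.e. 3 | h(k). Then
4^{k+1} − 1^{k+1} = 4·4^k − 1·1^k = 4·(4^k − 1^k) + (3)·1^k. The first term is divisible by 3 by the inductive hypothesis, and the second term (3)·1^k is divisible by 3 since 3 | 3. Hence 3 | h(k+1).
By the principle of mathematical induction, the result holds for all m ≥ 1.
Therefore the largest such d is 3.

d = 3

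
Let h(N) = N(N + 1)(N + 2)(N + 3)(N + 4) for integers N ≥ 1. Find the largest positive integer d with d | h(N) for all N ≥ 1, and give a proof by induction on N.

d = 120

Computing the first values: h(1) = 120 and h(2) = 720; gcd(120, 720) = 120, so d ≤ 120.
We prove 120 | N(N + 1)(N + 2)(N + 3)(N + 4) for all N ≥ 1 by induction on N.
When N = 1: h(1) = 120 = 120·(1), so 120 | h(1).
Suppose the result is true for N = k, i.e. 120 | h(k). Then
h(k+1) − h(k) = (k+1)·(k+2)·(k+3)·(k+4)·(k+5) − k·(k+1)·(k+2)·(k+3)·(k+4) = (k+1)·(k+2)·(k+3)·(k+4)·[(k+5) − k] = 5·(k+1)·(k+2)·(k+3)·(k+4). The product of 4 consecutive integers is divisible by (4)! = 24, so h(k+1) − h(k) is divisible by 5·24 = 120. By the inductive hypothesis 120 | h(k), hence 120 | h(k+1).
Hence, by induction on N, the claim holds for every N ≥ 1.
Therefore the largest such d is 120.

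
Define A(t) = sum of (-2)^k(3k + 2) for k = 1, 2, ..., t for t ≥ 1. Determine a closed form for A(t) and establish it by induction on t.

A(t) = 2(-2)^t(t + 1) - 2

We claim A(t) = 2(-2)^t(t + 1) - 2 for all t ≥ 1.
For the base case t = 1: A(1) = -10, and the closed form gives -10. They agree.
Inductive step: suppose the statement holds for some k ≥ 1, so A(k) = 2(-2)^k(k + 1) - 2.
Then A(k+1) = A(k) + ((-2)^(k + 1)(3k + 5)) = (2(-2)^k(k + 1) - 2) + ((-2)^(k + 1)(3k + 5)).
Simplifying, A(k+1) = -4(-2)^k·k - 8(-2)^k - 2 = 2(-2)^(k+1)((k+1) + 1) - 2,
which is the closed form with t = k+1.
Hence, by induction on t, the claim holds for every t ≥ 1.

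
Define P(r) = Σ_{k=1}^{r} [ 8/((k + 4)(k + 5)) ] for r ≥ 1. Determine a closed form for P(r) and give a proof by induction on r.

We claim P(r) = 8r/(5(r + 5)) for all r ≥ 1.
For the base case r = 1: P(1) = 4/15, and the closed form gives 4/15. They agree.
Suppose the result is true for r = k, so P(k) = 8k/(5(k + 5)).
Then P(k+1) = P(k) + (8/((k + 5)(k + 6))) = (8k/(5(k + 5))) + (8/((k + 5)(k + 6))).
Simplifying, P(k+1) = 8(k + 1)/(5(k + 6)) = 8(k+1)/(5((k+1) + 5)),
which is the closed form with r = k+1.
By the principle of mathematical induction, the result holds for all r ≥ 1.

P(r) = 8r/(5(r + 5))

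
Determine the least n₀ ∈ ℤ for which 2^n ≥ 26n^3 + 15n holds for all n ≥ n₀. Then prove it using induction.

n₀ = 17

At n = 16: 65536 < 106736, so the inequality fails and n₀ ≥ 17. We prove 2^n ≥ 26n^3 + 15n for all n ≥ 17.
For the base case n = 17: 2^n = 131072 and 26n^3 + 15n = 127993, so 131072 ≥ 127993.
For the inductive step, assume it holds for an arbitrary m ≥ 17, so 2^m ≥ 26m^3 + 15m.
Then 2^(m + 1) = 2·(2^m) ≥ 2·(26m^3 + 15m).
Also, for m ≥ 17 we have 2·(26m^3 + 15m) ≥ 26(m+1)^3 + 15(m+1), since 2·(26m^3 + 15m) − (26(m+1)^3 + 15(m+1)) = 26m^3 - 78m^2 - 63m - 41, which is nonnegative for all m ≥ 17.
Combining, 2^(m + 1) ≥ 26(m+1)^3 + 15(m+1).
This completes the induction.
Hence the smallest such n₀ is 17.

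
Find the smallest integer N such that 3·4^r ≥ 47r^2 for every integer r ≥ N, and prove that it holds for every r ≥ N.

At r = 3: 192 < 423, so the inequality fails and N ≥ 4. We prove 3·4^r ≥ 47r^2 for all r ≥ 4.
For the base case r = 4: 3·4^r = 768 and 47r^2 = 752, so 768 ≥ 752.
Suppose the result is true for r = i, so 3·4^i ≥ 47i^2.
Then 3·4^(i + 1) = 4·(3·4^i) ≥ 4·(47i^2).
Also, for i ≥ 4 we have 4·(47i^2) ≥ 47(i+1)^2, since 4 ≥ (1 + 1/i)^2 for all i ≥ 4.
Combining, 3·4^(i + 1) ≥ 47(i+1)^2.
Hence, by induction on r, the claim holds for every r ≥ 4.
Hence the smallest such N is 4.

N = 4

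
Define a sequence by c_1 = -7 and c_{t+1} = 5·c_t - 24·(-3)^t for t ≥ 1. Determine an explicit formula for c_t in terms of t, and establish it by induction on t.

c_t = -(-3)^(t + 1) + 2·5^(t - 1)

Computing the first terms: c_1 = -7, c_2 = 37, c_3 = -31. This suggests c_t = -(-3)^(t + 1) + 2·5^(t - 1).
Base step (t = 1): the formula gives -7 = -7 = c_1.
Inductive step: assume the claim holds for t = r, so c_r = -(-3)^(r + 1) + 2·5^(r - 1).
Then c_{r+1} = 5·c_r - 24·(-3)^r = 5·(-(-3)^(r + 1) + 2·5^(r - 1)) - 24·(-3)^r = -(-3)^(r + 2) + 2·5^r = -(-3)^((r+1) + 1) + 2·5^((r+1) - 1),
which is the claimed formula at t = r+1.
By induction, the statement is established for all t ≥ 1.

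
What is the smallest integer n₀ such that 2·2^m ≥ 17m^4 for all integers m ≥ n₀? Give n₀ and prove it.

n₀ = 21

At m = 20: 2097152 < 2720000, so the inequality fails and n₀ ≥ 21. We prove 2·2^m ≥ 17m^4 for all m ≥ 21.
When m = 21: 2·2^m = 4194304 and 17m^4 = 3306177, so 4194304 ≥ 3306177.
Inductive step: suppose the statement holds for some j ≥ 21, so 2·2^j ≥ 17j^4.
Then 2·2^(j + 1) = 2·(2·2^j) ≥ 2·(17j^4).
Also, for j ≥ 21 we have 2·(17j^4) ≥ 17(j+1)^4, since 2 ≥ (1 + 1/j)^4 for all j ≥ 21.
Combining, 2·2^(j + 1) ≥ 17(j+1)^4.
Hence, by induction on m, the claim holds for every m ≥ 21.
Hence the smallest such n₀ is 21.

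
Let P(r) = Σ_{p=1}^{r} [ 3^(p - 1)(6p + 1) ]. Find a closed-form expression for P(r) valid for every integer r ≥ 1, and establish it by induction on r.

P(r) = 3^r(3r - 1) + 1

We claim P(r) = 3^r(3r - 1) + 1 for all r ≥ 1.
Base step (r = 1): P(1) = 7, and the closed form gives 7. They agree.
Suppose the result is true for r = p, so P(p) = 3^p(3p - 1) + 1.
Then P(p+1) = P(p) + (3^p(6p + 7)) = (3^p(3p - 1) + 1) + (3^p(6p + 7)).
Simplifying, P(p+1) = 9·3^p·p + 6·3^p + 1 = 3^(p+1)(3(p+1) - 1) + 1,
which is the closed form with r = p+1.
This completes the induction.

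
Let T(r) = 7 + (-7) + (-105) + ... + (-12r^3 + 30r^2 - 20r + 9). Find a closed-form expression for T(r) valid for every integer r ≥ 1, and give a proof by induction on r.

T(r) = -r(r - 2)(3r^2 + 2r + 2)

We claim T(r) = -r(r - 2)(3r^2 + 2r + 2) for all r ≥ 1.
Base step (r = 1): T(1) = 7, and the closed form gives 7. They agree.
For the inductive step, assume it holds for an arbitrary i ≥ 1, so T(i) = i(-3i^3 + 4i^2 + 2i + 4).
Then T(i+1) = T(i) + (-12i^3 - 6i^2 + 4i + 7) = (i(-3i^3 + 4i^2 + 2i + 4)) + (-12i^3 - 6i^2 + 4i + 7).
Simplifying, T(i+1) = -(i - 1)(i + 1)(3i^2 + 8i + 7) = -(i+1)((i+1) - 2)(3(i+1)^2 + 2(i+1) + 2),
which is the closed form with r = i+1.
This completes the induction.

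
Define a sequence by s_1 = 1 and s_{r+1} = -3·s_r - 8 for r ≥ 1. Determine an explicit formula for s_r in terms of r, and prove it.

Computing the first terms: s_1 = 1, s_2 = -11, s_3 = 25. This suggests s_r = -(-3)^r - 2.
For the base case r = 1: the formula gives 1 = 1 = s_1.
For the inductive step, assume it holds for an arbitrary p ≥ 1, so s_p = -(-3)^p - 2.
Then s_{p+1} = -3·s_p - 8 = -3·(-(-3)^p - 2) - 8 = -(-3)^(p + 1) - 2,
which is the claimed formula at r = p+1.
By induction, the statement is established for all r ≥ 1.

s_r = -(-3)^r - 2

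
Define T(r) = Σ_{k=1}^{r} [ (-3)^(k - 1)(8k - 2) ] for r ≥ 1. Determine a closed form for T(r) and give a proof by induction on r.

We claim T(r) = -2(-3)^r·r for all r ≥ 1.
Base case (r = 1): T(1) = 6, and the closed form gives 6. They agree.
Inductive step: suppose the statement holds for some k ≥ 1, so T(k) = -2(-3)^k·k.
Then T(k+1) = T(k) + ((-3)^k(8k + 6)) = (-2(-3)^k·k) + ((-3)^k(8k + 6)).
Simplifying, T(k+1) = 6(-3)^k(k + 1) = -2(-3)^(k+1)·(k+1),
which is the closed form with r = k+1.
Hence, by induction on r, the claim holds for every r ≥ 1.

T(r) = -2(-3)^r·r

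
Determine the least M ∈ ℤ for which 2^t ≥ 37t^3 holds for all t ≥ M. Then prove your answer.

At t = 17: 131072 < 181781, so the inequality fails and M ≥ 18. We prove 2^t ≥ 37t^3 for all t ≥ 18.
Base case (t = 18): 2^t = 262144 and 37t^3 = 215784, so 262144 ≥ 215784.
Inductive step: assume the claim holds for t = p, so 2^p ≥ 37p^3.
Then 2^(p + 1) = 2·(2^p) ≥ 2·(37p^3).
Also, for p ≥ 18 we have 2·(37p^3) ≥ 37(p+1)^3, since 2 ≥ (1 + 1/p)^3 for all p ≥ 18.
Combining, 2^(p + 1) ≥ 37(p+1)^3.
Hence, by induction on t, the claim holds for every t ≥ 18.
Hence the smallest such M is 18.

M = 18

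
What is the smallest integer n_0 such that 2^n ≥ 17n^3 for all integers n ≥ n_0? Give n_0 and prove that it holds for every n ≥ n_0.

n_0 = 17

At n = 16: 65536 < 69632, so the inequality fails and n_0 ≥ 17. We prove 2^n ≥ 17n^3 for all n ≥ 17.
Base case (n = 17): 2^n = 131072 and 17n^3 = 83521, so 131072 ≥ 83521.
For the inductive step, assume it holds for an arbitrary p ≥ 17, so 2^p ≥ 17p^3.
Then 2^(p + 1) = 2·(2^p) ≥ 2·(17p^3).
Also, for p ≥ 17 we have 2·(17p^3) ≥ 17(p+1)^3, since 2 ≥ (1 + 1/p)^3 for all p ≥ 17.
Combining, 2^(p + 1) ≥ 17(p+1)^3.
Hence, by induction on n, the claim holds for every n ≥ 17.
Hence the smallest such n_0 is 17.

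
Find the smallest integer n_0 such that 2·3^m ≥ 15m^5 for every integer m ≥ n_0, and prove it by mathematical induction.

At m = 13: 3188646 < 5569395, so the inequality fails and n_0 ≥ 14. We prove 2·3^m ≥ 15m^5 for all m ≥ 14.
Base case (m = 14): 2·3^m = 9565938 and 15m^5 = 8067360, so 9565938 ≥ 8067360.
Suppose the result is true for m = p, so 2·3^p ≥ 15p^5.
Then 2·3^(p + 1) = 3·(2·3^p) ≥ 3·(15p^5).
Also, for p ≥ 14 we have 3·(15p^5) ≥ 15(p+1)^5, since 3 ≥ (1 + 1/p)^5 for all p ≥ 14.
Combining, 2·3^(p + 1) ≥ 15(p+1)^5.
By the principle of mathematical induction, the result holds for all m ≥ 14.
Hence the smallest such n_0 is 14.

n_0 = 14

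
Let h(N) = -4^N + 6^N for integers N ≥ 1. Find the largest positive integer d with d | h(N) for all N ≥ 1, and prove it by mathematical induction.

Computing the first values: h(1) = 2 and h(2) = 20; gcd(2, 20) = 2, so d ≤ 2.
We prove 2 | -4^N + 6^N for all N ≥ 1 by induction on N.
For the base case N = 1: h(1) = 2 = 2·(1), so 2 | h(1).
Inductive step: suppose the statement holds for some k ≥ 1, i.e. 2 | h(k). Then
6^{k+1} − 4^{k+1} = 6·6^k − 4·4^k = 6·(6^k − 4^k) + (2)·4^k. The first term is divisible by 2 by the inductive hypothesis, and the second term (2)·4^k is divisible by 2 since 2 | 2. Hence 2 | h(k+1).
This completes the induction.
Therefore the largest such d is 2.

d = 2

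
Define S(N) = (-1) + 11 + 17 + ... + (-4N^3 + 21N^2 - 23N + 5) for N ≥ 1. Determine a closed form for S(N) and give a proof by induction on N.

We claim S(N) = -N(N^3 - 5N^2 + 2N + 3) for all N ≥ 1.
Base step (N = 1): S(1) = -1, and the closed form gives -1. They agree.
Suppose the result is true for N = r, so S(r) = r(-r^3 + 5r^2 - 2r - 3).
Then S(r+1) = S(r) + (-4r^3 + 9r^2 + 7r - 1) = (r(-r^3 + 5r^2 - 2r - 3)) + (-4r^3 + 9r^2 + 7r - 1).
Simplifying, S(r+1) = -(r + 1)(r^3 - 2r^2 - 5r + 1) = -(r+1)((r+1)^3 - 5(r+1)^2 + 2(r+1) + 3),
which is the closed form with N = r+1.
By induction, the statement is established for all N ≥ 1.

S(N) = -N(N^3 - 5N^2 + 2N + 3)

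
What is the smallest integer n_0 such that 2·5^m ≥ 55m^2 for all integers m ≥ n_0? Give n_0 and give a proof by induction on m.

n_0 = 4

At m = 3: 250 < 495, so the inequality fails and n_0 ≥ 4. We prove 2·5^m ≥ 55m^2 for all m ≥ 4.
Base step (m = 4): 2·5^m = 1250 and 55m^2 = 880, so 1250 ≥ 880.
Inductive step: assume the claim holds for m = p, so 2·5^p ≥ 55p^2.
Then 2·5^(p + 1) = 5·(2·5^p) ≥ 5·(55p^2).
Also, for p ≥ 4 we have 5·(55p^2) ≥ 55(p+1)^2, since 5 ≥ (1 + 1/p)^2 for all p ≥ 4.
Combining, 2·5^(p + 1) ≥ 55(p+1)^2.
By induction, the statement is established for all m ≥ 4.
Hence the smallest such n_0 is 4.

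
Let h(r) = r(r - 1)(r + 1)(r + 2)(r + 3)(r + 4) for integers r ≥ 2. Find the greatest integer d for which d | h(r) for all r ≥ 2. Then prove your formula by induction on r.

Computing the first values: h(2) = 720 and h(3) = 5040; gcd(720, 5040) = 720, so d ≤ 720.
We prove 720 | r(r - 1)(r + 1)(r + 2)(r + 3)(r + 4) for all r ≥ 2 by induction on r.
Base case (r = 2): h(2) = 720 = 720·(1), so 720 | h(2).
For the inductive step, assume it holds for an arbitrary j ≥ 2, i.e. 720 | h(j). Then
h(j+1) − h(j) = j·(j+1)·(j+2)·(j+3)·(j+4)·(j+5) − (j-1)·j·(j+1)·(j+2)·(j+3)·(j+4) = j·(j+1)·(j+2)·(j+3)·(j+4)·[(j+5) − (j-1)] = 6·j·(j+1)·(j+2)·(j+3)·(j+4). The product of 5 consecutive integers is divisible by (5)! = 120, so h(j+1) − h(j) is divisible by 6·120 = 720. By the inductive hypothesis 720 | h(j), hence 720 | h(j+1).
By induction, the statement is established for all r ≥ 2.
Therefore the largest such d is 720.

d = 720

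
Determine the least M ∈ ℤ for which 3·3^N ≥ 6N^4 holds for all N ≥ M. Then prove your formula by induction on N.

At N = 8: 19683 < 24576, so the inequality fails and M ≥ 9. We prove 3·3^N ≥ 6N^4 for all N ≥ 9.
Base step (N = 9): 3·3^N = 59049 and 6N^4 = 39366, so 59049 ≥ 39366.
For the inductive step, assume it holds for an arbitrary j ≥ 9, so 3·3^j ≥ 6j^4.
Then 3·3^(j + 1) = 3·(3·3^j) ≥ 3·(6j^4).
Also, for j ≥ 9 we have 3·(6j^4) ≥ 6(j+1)^4, since 3 ≥ (1 + 1/j)^4 for all j ≥ 9.
Combining, 3·3^(j + 1) ≥ 6(j+1)^4.
Hence, by induction on N, the claim holds for every N ≥ 9.
Hence the smallest such M is 9.

M = 9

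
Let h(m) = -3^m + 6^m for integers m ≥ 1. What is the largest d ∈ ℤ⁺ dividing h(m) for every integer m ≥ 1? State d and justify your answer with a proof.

d = 3

Computing the first values: h(1) = 3 and h(2) = 27; gcd(3, 27) = 3, so d ≤ 3.
We prove 3 | -3^m + 6^m for all m ≥ 1 by induction on m.
Base case (m = 1): h(1) = 3 = 3·(1), so 3 | h(1).
Inductive step: suppose the statement holds for some p ≥ 1, i.e. 3 | h(p). Then
6^{p+1} − 3^{p+1} = 6·6^p − 3·3^p = 6·(6^p − 3^p) + (3)·3^p. The first term is divisible by 3 by the inductive hypothesis, and the second term (3)·3^p is divisible by 3 since 3 | 3. Hence 3 | h(p+1).
By the principle of mathematical induction, the result holds for all m ≥ 1.
Therefore the largest such d is 3.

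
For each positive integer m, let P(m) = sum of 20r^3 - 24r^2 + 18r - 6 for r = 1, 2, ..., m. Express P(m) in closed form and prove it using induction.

We claim P(m) = m(5m^3 + 2m^2 + 2m - 1) for all m ≥ 1.
When m = 1: P(1) = 8, and the closed form gives 8. They agree.
Inductive step: assume the claim holds for m = r, so P(r) = r(5r^3 + 2r^2 + 2r - 1).
Then P(r+1) = P(r) + (20r^3 + 36r^2 + 30r + 8) = (r(5r^3 + 2r^2 + 2r - 1)) + (20r^3 + 36r^2 + 30r + 8).
Simplifying, P(r+1) = (r + 1)(5r^3 + 17r^2 + 21r + 8) = (r+1)(5(r+1)^3 + 2(r+1)^2 + 2(r+1) - 1),
which is the closed form with m = r+1.
Hence, by induction on m, the claim holds for every m ≥ 1.

P(m) = m(5m^3 + 2m^2 + 2m - 1)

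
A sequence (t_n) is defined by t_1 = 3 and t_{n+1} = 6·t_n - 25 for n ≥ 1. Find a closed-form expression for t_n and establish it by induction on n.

t_n = -2·6^(n - 1) + 5

Computing the first terms: t_1 = 3, t_2 = -7, t_3 = -67. This suggests t_n = -2·6^(n - 1) + 5.
Base step (n = 1): the formula gives 3 = 3 = t_1.
Inductive step: suppose the statement holds for some k ≥ 1, so t_k = -2·6^(k - 1) + 5.
Then t_{k+1} = 6·t_k - 25 = 6·(-2·6^(k - 1) + 5) - 25 = -2·6^k + 5 = -2·6^((k+1) - 1) + 5,
which is the claimed formula at n = k+1.
By induction, the statement is established for all n ≥ 1.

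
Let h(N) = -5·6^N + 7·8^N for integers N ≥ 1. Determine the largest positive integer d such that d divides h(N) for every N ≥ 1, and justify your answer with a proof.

d = 2

Computing the first values: h(1) = 26 and h(2) = 268; gcd(26, 268) = 2, so d ≤ 2.
We prove 2 | -5·6^N + 7·8^N for all N ≥ 1 by induction on N.
When N = 1: h(1) = 26 = 2·(13), so 2 | h(1).
For the inductive step, assume it holds for an arbitrary p ≥ 1, i.e. 2 | h(p). Then
h(p+1) − 8·h(p) = (-5·6^(p+1) + 7·8^(p+1)) − 8·(-5·6^p + 7·8^p) = (-5)·6^p·(6 − 8) = (10)·6^p. Since 2 | h(p) by the inductive hypothesis, 2 | 8·h(p); and 2 | 10 since 10 = 2·5. Therefore 2 | h(p+1).
This completes the induction.
Therefore the largest such d is 2.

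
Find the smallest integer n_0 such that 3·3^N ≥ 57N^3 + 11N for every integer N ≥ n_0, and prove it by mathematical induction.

At N = 8: 19683 < 29272, so the inequality fails and n_0 ≥ 9. We prove 3·3^N ≥ 57N^3 + 11N for all N ≥ 9.
When N = 9: 3·3^N = 59049 and 57N^3 + 11N = 41652, so 59049 ≥ 41652.
Suppose the result is true for N = j, so 3·3^j ≥ 57j^3 + 11j.
Then 3·3^(j + 1) = 3·(3·3^j) ≥ 3·(57j^3 + 11j).
Also, for j ≥ 9 we have 3·(57j^3 + 11j) ≥ 57(j+1)^3 + 11(j+1), since 3·(57j^3 + 11j) − (57(j+1)^3 + 11(j+1)) = 114j^3 - 171j^2 - 149j - 68, which is nonnegative for all j ≥ 9.
Combining, 3·3^(j + 1) ≥ 57(j+1)^3 + 11(j+1).
By the principle of mathematical induction, the result holds for all N ≥ 9.
Hence the smallest such n_0 is 9.

n_0 = 9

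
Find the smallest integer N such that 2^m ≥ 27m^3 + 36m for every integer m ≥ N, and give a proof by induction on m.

At m = 17: 131072 < 133263, so the inequality fails and N ≥ 18. We prove 2^m ≥ 27m^3 + 36m for all m ≥ 18.
Base case (m = 18): 2^m = 262144 and 27m^3 + 36m = 158112, so 262144 ≥ 158112.
Inductive step: assume the claim holds for m = p, so 2^p ≥ 27p^3 + 36p.
Then 2^(p + 1) = 2·(2^p) ≥ 2·(27p^3 + 36p).
Also, for p ≥ 18 we have 2·(27p^3 + 36p) ≥ 27(p+1)^3 + 36(p+1), since 2·(27p^3 + 36p) − (27(p+1)^3 + 36(p+1)) = 27p^3 - 81p^2 - 45p - 63, which is nonnegative for all p ≥ 18.
Combining, 2^(p + 1) ≥ 27(p+1)^3 + 36(p+1).
By the principle of mathematical induction, the result holds for all m ≥ 18.
Hence the smallest such N is 18.

N = 18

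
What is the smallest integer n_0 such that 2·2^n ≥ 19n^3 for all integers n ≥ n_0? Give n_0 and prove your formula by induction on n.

At n = 14: 32768 < 52136, so the inequality fails and n_0 ≥ 15. We prove 2·2^n ≥ 19n^3 for all n ≥ 15.
Base case (n = 15): 2·2^n = 65536 and 19n^3 = 64125, so 65536 ≥ 64125.
Inductive step: assume the claim holds for n = p, so 2·2^p ≥ 19p^3.
Then 2·2^(p + 1) = 2·(2·2^p) ≥ 2·(19p^3).
Also, for p ≥ 15 we have 2·(19p^3) ≥ 19(p+1)^3, since 2 ≥ (1 + 1/p)^3 for all p ≥ 15.
Combining, 2·2^(p + 1) ≥ 19(p+1)^3.
By the principle of mathematical induction, the result holds for all n ≥ 15.
Hence the smallest such n_0 is 15.

n_0 = 15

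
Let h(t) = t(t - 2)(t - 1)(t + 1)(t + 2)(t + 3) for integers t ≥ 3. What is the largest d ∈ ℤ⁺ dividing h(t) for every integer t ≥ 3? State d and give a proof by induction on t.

Computing the first values: h(3) = 720 and h(4) = 5040; gcd(720, 5040) = 720, so d ≤ 720.
We prove 720 | t(t - 2)(t - 1)(t + 1)(t + 2)(t + 3) for all t ≥ 3 by induction on t.
When t = 3: h(3) = 720 = 720·(1), so 720 | h(3).
Suppose the result is true for t = m, i.e. 720 | h(m). Then
h(m+1) − h(m) = (m-1)·m·(m+1)·(m+2)·(m+3)·(m+4) − (m-2)·(m-1)·m·(m+1)·(m+2)·(m+3) = (m-1)·m·(m+1)·(m+2)·(m+3)·[(m+4) − (m-2)] = 6·(m-1)·m·(m+1)·(m+2)·(m+3). The product of 5 consecutive integers is divisible by (5)! = 120, so h(m+1) − h(m) is divisible by 6·120 = 720. By the inductive hypothesis 720 | h(m), hence 720 | h(m+1).
This completes the induction.
Therefore the largest such d is 720.

d = 720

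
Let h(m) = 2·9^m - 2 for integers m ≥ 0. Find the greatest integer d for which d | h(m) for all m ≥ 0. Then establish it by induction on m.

d = 16

Computing the first values: h(0) = 0 and h(1) = 16; gcd(0, 16) = 16, so d ≤ 16.
We prove 16 | 2·9^m - 2 for all m ≥ 0 by induction on m.
Base step (m = 0): h(0) = 0 = 16·(0), so 16 | h(0).
Inductive step: assume the claim holds for m = j, i.e. 16 | h(j). Then
h(j+1) = 2·9^(j+1) - 2 = 9·(2·9^j - 2) + 16 = 9·h(j) + 16. The first term is divisible by 16 by the inductive hypothesis, and 16 is divisible by 16. Hence 16 | h(j+1).
By the principle of mathematical induction, the result holds for all m ≥ 0.
Therefore the largest such d is 16.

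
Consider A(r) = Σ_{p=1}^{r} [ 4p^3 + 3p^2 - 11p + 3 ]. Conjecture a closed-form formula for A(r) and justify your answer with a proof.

We claim A(r) = r(r^3 + 3r^2 - 3r - 2) for all r ≥ 1.
Base step (r = 1): A(1) = -1, and the closed form gives -1. They agree.
For the inductive step, assume it holds for an arbitrary p ≥ 1, so A(p) = p(p^3 + 3p^2 - 3p - 2).
Then A(p+1) = A(p) + (4p^3 + 15p^2 + 7p - 1) = (p(p^3 + 3p^2 - 3p - 2)) + (4p^3 + 15p^2 + 7p - 1).
Simplifying, A(p+1) = (p + 1)(p^3 + 6p^2 + 6p - 1) = (p+1)((p+1)^3 + 3(p+1)^2 - 3(p+1) - 2),
which is the closed form with r = p+1.
By induction, the statement is established for all r ≥ 1.

A(r) = r(r^3 + 3r^2 - 3r - 2)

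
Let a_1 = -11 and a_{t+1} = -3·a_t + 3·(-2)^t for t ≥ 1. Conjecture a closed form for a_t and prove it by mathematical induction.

a_t = 3(-2)^t - 5(-3)^(t - 1)

Computing the first terms: a_1 = -11, a_2 = 27, a_3 = -69. This suggests a_t = 3(-2)^t - 5(-3)^(t - 1).
Base step (t = 1): the formula gives -11 = -11 = a_1.
Inductive step: assume the claim holds for t = i, so a_i = 3(-2)^i - 5(-3)^(i - 1).
Then a_{i+1} = -3·a_i + 3·(-2)^i = -3·(3(-2)^i - 5(-3)^(i - 1)) + 3·(-2)^i = 3(-2)^(i + 1) - 5(-3)^i = 3(-2)^(i+1) - 5(-3)^((i+1) - 1),
which is the claimed formula at t = i+1.
By induction, the statement is established for all t ≥ 1.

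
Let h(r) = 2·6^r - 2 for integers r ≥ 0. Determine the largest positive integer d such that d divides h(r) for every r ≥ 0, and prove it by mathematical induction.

d = 10

Computing the first values: h(0) = 0 and h(1) = 10; gcd(0, 10) = 10, so d ≤ 10.
We prove 10 | 2·6^r - 2 for all r ≥ 0 by induction on r.
Base case (r = 0): h(0) = 0 = 10·(0), so 10 | h(0).
Inductive step: assume the claim holds for r = k, i.e. 10 | h(k). Then
h(k+1) = 2·6^(k+1) - 2 = 6·(2·6^k - 2) + 10 = 6·h(k) + 10. The first term is divisible by 10 by the inductive hypothesis, and 10 is divisible by 10. Hence 10 | h(k+1).
Hence, by induction on r, the claim holds for every r ≥ 0.
Therefore the largest such d is 10.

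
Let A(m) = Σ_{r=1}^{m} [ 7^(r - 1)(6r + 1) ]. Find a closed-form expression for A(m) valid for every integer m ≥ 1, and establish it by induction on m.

A(m) = 7^m·m

We claim A(m) = 7^m·m for all m ≥ 1.
Base case (m = 1): A(1) = 7, and the closed form gives 7. They agree.
Inductive step: suppose the statement holds for some r ≥ 1, so A(r) = 7^r·r.
Then A(r+1) = A(r) + (7^r(6r + 7)) = (7^r·r) + (7^r(6r + 7)).
Simplifying, A(r+1) = 7^(r + 1)(r + 1) = 7^(r+1)·(r+1),
which is the closed form with m = r+1.
By induction, the statement is established for all m ≥ 1.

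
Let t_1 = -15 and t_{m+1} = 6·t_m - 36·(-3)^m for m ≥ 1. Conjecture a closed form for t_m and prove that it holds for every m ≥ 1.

t_m = 4(-3)^m - 3·6^(m - 1)

Computing the first terms: t_1 = -15, t_2 = 18, t_3 = -216. This suggests t_m = 4(-3)^m - 3·6^(m - 1).
Base step (m = 1): the formula gives -15 = -15 = t_1.
Suppose the result is true for m = k, so t_k = 4(-3)^k - 3·6^(k - 1).
Then t_{k+1} = 6·t_k - 36·(-3)^k = 6·(4(-3)^k - 3·6^(k - 1)) - 36·(-3)^k = 4(-3)^(k + 1) - 3·6^k = 4(-3)^(k+1) - 3·6^((k+1) - 1),
which is the claimed formula at m = k+1.
By induction, the statement is established for all m ≥ 1.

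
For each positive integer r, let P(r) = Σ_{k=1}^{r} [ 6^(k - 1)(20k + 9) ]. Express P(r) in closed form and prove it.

We claim P(r) = 6^r(4r + 1) - 1 for all r ≥ 1.
When r = 1: P(1) = 29, and the closed form gives 29. They agree.
Inductive step: suppose the statement holds for some k ≥ 1, so P(k) = 6^k(4k + 1) - 1.
Then P(k+1) = P(k) + (6^k(20k + 29)) = (6^k(4k + 1) - 1) + (6^k(20k + 29)).
Simplifying, P(k+1) = 24·6^k·k + 30·6^k - 1 = 6^(k+1)(4(k+1) + 1) - 1,
which is the closed form with r = k+1.
This completes the induction.

P(r) = 6^r(4r + 1) - 1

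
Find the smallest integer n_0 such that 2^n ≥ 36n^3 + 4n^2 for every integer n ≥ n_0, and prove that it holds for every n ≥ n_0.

At n = 17: 131072 < 178024, so the inequality fails and n_0 ≥ 18. We prove 2^n ≥ 36n^3 + 4n^2 for all n ≥ 18.
When n = 18: 2^n = 262144 and 36n^3 + 4n^2 = 211248, so 262144 ≥ 211248.
Inductive step: assume the claim holds for n = i, so 2^i ≥ 36i^3 + 4i^2.
Then 2^(i + 1) = 2·(2^i) ≥ 2·(36i^3 + 4i^2).
Also, for i ≥ 18 we have 2·(36i^3 + 4i^2) ≥ 36(i+1)^3 + 4(i+1)^2, since 2·(36i^3 + 4i^2) − (36(i+1)^3 + 4(i+1)^2) = 36i^3 - 104i^2 - 116i - 40, which is nonnegative for all i ≥ 18.
Combining, 2^(i + 1) ≥ 36(i+1)^3 + 4(i+1)^2.
By the principle of mathematical induction, the result holds for all n ≥ 18.
Hence the smallest such n_0 is 18.

n_0 = 18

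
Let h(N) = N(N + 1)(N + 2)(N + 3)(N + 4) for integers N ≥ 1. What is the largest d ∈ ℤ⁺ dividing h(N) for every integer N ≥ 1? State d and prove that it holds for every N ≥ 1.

Computing the first values: h(1) = 120 and h(2) = 720; gcd(120, 720) = 120, so d ≤ 120.
We prove 120 | N(N + 1)(N + 2)(N + 3)(N + 4) for all N ≥ 1 by induction on N.
For the base case N = 1: h(1) = 120 = 120·(1), so 120 | h(1).
For the inductive step, assume it holds for an arbitrary r ≥ 1, i.e. 120 | h(r). Then
h(r+1) − h(r) = (r+1)·(r+2)·(r+3)·(r+4)·(r+5) − r·(r+1)·(r+2)·(r+3)·(r+4) = (r+1)·(r+2)·(r+3)·(r+4)·[(r+5) − r] = 5·(r+1)·(r+2)·(r+3)·(r+4). The product of 4 consecutive integers is divisible by (4)! = 24, so h(r+1) − h(r) is divisible by 5·24 = 120. By the inductive hypothesis 120 | h(r), hence 120 | h(r+1).
Hence, by induction on N, the claim holds for every N ≥ 1.
Therefore the largest such d is 120.

d = 120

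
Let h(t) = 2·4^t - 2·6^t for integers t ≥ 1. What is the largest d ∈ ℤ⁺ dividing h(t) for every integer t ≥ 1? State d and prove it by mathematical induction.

d = 4

Computing the first values: h(1) = -4 and h(2) = -40; gcd(-4, -40) = 4, so d ≤ 4.
We prove 4 | 2·4^t - 2·6^t for all t ≥ 1 by induction on t.
Base case (t = 1): h(1) = -4 = 4·(-1), so 4 | h(1).
Inductive step: suppose the statement holds for some m ≥ 1, i.e. 4 | h(m). Then
h(m+1) − 6·h(m) = (2·4^(m+1) - 2·6^(m+1)) − 6·(2·4^m - 2·6^m) = (2)·4^m·(4 − 6) = (-4)·4^m. Since 4 | h(m) by the inductive hypothesis, 4 | 6·h(m); and 4 | -4 since -4 = 4·-1. Therefore 4 | h(m+1).
This completes the induction.
Therefore the largest such d is 4.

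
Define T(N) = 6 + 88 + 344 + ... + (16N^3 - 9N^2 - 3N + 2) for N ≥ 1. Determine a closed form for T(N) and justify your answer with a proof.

We claim T(N) = N(4N^3 + 5N^2 - 2N - 1) for all N ≥ 1.
For the base case N = 1: T(1) = 6, and the closed form gives 6. They agree.
Inductive step: assume the claim holds for N = r, so T(r) = r(4r^3 + 5r^2 - 2r - 1).
Then T(r+1) = T(r) + (16r^3 + 39r^2 + 27r + 6) = (r(4r^3 + 5r^2 - 2r - 1)) + (16r^3 + 39r^2 + 27r + 6).
Simplifying, T(r+1) = (r + 1)(4r^3 + 17r^2 + 20r + 6) = (r+1)(4(r+1)^3 + 5(r+1)^2 - 2(r+1) - 1),
which is the closed form with N = r+1.
By induction, the statement is established for all N ≥ 1.

T(N) = N(4N^3 + 5N^2 - 2N - 1)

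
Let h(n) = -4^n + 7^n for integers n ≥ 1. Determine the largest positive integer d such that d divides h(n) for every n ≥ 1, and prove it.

Computing the first values: h(1) = 3 and h(2) = 33; gcd(3, 33) = 3, so d ≤ 3.
We prove 3 | -4^n + 7^n for all n ≥ 1 by induction on n.
Base step (n = 1): h(1) = 3 = 3·(1), so 3 | h(1).
Inductive step: suppose the statement holds for some p ≥ 1, i.e. 3 | h(p). Then
7^{p+1} − 4^{p+1} = 7·7^p − 4·4^p = 7·(7^p − 4^p) + (3)·4^p. The first term is divisible by 3 by the inductive hypothesis, and the second term (3)·4^p is divisible by 3 since 3 | 3. Hence 3 | h(p+1).
By the principle of mathematical induction, the result holds for all n ≥ 1.
Therefore the largest such d is 3.

d = 3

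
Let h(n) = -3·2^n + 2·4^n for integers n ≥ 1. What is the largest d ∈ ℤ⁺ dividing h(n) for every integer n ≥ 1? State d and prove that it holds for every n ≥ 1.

d = 2

Computing the first values: h(1) = 2 and h(2) = 20; gcd(2, 20) = 2, so d ≤ 2.
We prove 2 | -3·2^n + 2·4^n for all n ≥ 1 by induction on n.
Base step (n = 1): h(1) = 2 = 2·(1), so 2 | h(1).
Suppose the result is true for n = j, i.e. 2 | h(j). Then
h(j+1) − 4·h(j) = (-3·2^(j+1) + 2·4^(j+1)) − 4·(-3·2^j + 2·4^j) = (-3)·2^j·(2 − 4) = (6)·2^j. Since 2 | h(j) by the inductive hypothesis, 2 | 4·h(j); and 2 | 6 since 6 = 2·3. Therefore 2 | h(j+1).
Hence, by induction on n, the claim holds for every n ≥ 1.
Therefore the largest such d is 2.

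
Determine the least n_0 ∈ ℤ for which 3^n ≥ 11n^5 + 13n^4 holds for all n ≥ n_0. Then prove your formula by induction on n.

n_0 = 15

At n = 14: 4782969 < 6415472, so the inequality fails and n_0 ≥ 15. We prove 3^n ≥ 11n^5 + 13n^4 for all n ≥ 15.
Base case (n = 15): 3^n = 14348907 and 11n^5 + 13n^4 = 9011250, so 14348907 ≥ 9011250.
Suppose the result is true for n = r, so 3^r ≥ 11r^5 + 13r^4.
Then 3^(r + 1) = 3·(3^r) ≥ 3·(11r^5 + 13r^4).
Also, for r ≥ 15 we have 3·(11r^5 + 13r^4) ≥ 11(r+1)^5 + 13(r+1)^4, since 3·(11r^5 + 13r^4) − (11(r+1)^5 + 13(r+1)^4) = 22r^5 - 29r^4 - 162r^3 - 188r^2 - 107r - 24, which is nonnegative for all r ≥ 15.
Combining, 3^(r + 1) ≥ 11(r+1)^5 + 13(r+1)^4.
Hence, by induction on n, the claim holds for every n ≥ 15.
Hence the smallest such n_0 is 15.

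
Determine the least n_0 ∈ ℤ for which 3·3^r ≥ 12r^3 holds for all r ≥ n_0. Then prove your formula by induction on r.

n_0 = 7

At r = 6: 2187 < 2592, so the inequality fails and n_0 ≥ 7. We prove 3·3^r ≥ 12r^3 for all r ≥ 7.
Base case (r = 7): 3·3^r = 6561 and 12r^3 = 4116, so 6561 ≥ 4116.
For the inductive step, assume it holds for an arbitrary k ≥ 7, so 3·3^k ≥ 12k^3.
Then 3·3^(k + 1) = 3·(3·3^k) ≥ 3·(12k^3).
Also, for k ≥ 7 we have 3·(12k^3) ≥ 12(k+1)^3, since 3 ≥ (1 + 1/k)^3 for all k ≥ 7.
Combining, 3·3^(k + 1) ≥ 12(k+1)^3.
By the principle of mathematical induction, the result holds for all r ≥ 7.
Hence the smallest such n_0 is 7.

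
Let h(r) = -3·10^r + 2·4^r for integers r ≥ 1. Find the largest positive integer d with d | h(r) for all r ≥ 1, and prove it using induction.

Computing the first values: h(1) = -22 and h(2) = -268; gcd(-22, -268) = 2, so d ≤ 2.
We prove 2 | -3·10^r + 2·4^r for all r ≥ 1 by induction on r.
Base step (r = 1): h(1) = -22 = 2·(-11), so 2 | h(1).
Inductive step: assume the claim holds for r = p, i.e. 2 | h(p). Then
h(p+1) − 10·h(p) = (-3·10^(p+1) + 2·4^(p+1)) − 10·(-3·10^p + 2·4^p) = (2)·4^p·(4 − 10) = (-12)·4^p. Since 2 | h(p) by the inductive hypothesis, 2 | 10·h(p); and 2 | -12 since -12 = 2·-6. Therefore 2 | h(p+1).
By induction, the statement is established for all r ≥ 1.
Therefore the largest such d is 2.

d = 2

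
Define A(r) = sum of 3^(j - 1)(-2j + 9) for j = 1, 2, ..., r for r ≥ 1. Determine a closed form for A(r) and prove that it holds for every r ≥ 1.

A(r) = 3^r(-r + 5) - 5

We claim A(r) = 3^r(-r + 5) - 5 for all r ≥ 1.
Base case (r = 1): A(1) = 7, and the closed form gives 7. They agree.
For the inductive step, assume it holds for an arbitrary j ≥ 1, so A(j) = 3^j(-j + 5) - 5.
Then A(j+1) = A(j) + (3^j(-2j + 7)) = (3^j(-j + 5) - 5) + (3^j(-2j + 7)).
Simplifying, A(j+1) = -3·3^j·j + 12·3^j - 5 = 3^(j+1)(-(j+1) + 5) - 5,
which is the closed form with r = j+1.
By induction, the statement is established for all r ≥ 1.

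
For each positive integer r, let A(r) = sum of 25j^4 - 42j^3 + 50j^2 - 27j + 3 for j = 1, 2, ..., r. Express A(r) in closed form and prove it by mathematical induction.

A(r) = r(5r^4 + 2r^3 + 4r^2 + r - 3)

We claim A(r) = r(5r^4 + 2r^3 + 4r^2 + r - 3) for all r ≥ 1.
Base step (r = 1): A(1) = 9, and the closed form gives 9. They agree.
For the inductive step, assume it holds for an arbitrary j ≥ 1, so A(j) = j(5j^4 + 2j^3 + 4j^2 + j - 3).
Then A(j+1) = A(j) + (25j^4 + 58j^3 + 74j^2 + 47j + 9) = (j(5j^4 + 2j^3 + 4j^2 + j - 3)) + (25j^4 + 58j^3 + 74j^2 + 47j + 9).
Simplifying, A(j+1) = (j + 1)(5j^4 + 22j^3 + 40j^2 + 35j + 9) = (j+1)(5(j+1)^4 + 2(j+1)^3 + 4(j+1)^2 + (j+1) - 3),
which is the closed form with r = j+1.
This completes the induction.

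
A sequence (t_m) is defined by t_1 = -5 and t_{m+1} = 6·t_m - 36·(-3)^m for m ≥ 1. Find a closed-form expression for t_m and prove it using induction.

t_m = 4(-3)^m + 7·6^(m - 1)

Computing the first terms: t_1 = -5, t_2 = 78, t_3 = 144. This suggests t_m = 4(-3)^m + 7·6^(m - 1).
Base case (m = 1): the formula gives -5 = -5 = t_1.
For the inductive step, assume it holds for an arbitrary i ≥ 1, so t_i = 4(-3)^i + 7·6^(i - 1).
Then t_{i+1} = 6·t_i - 36·(-3)^i = 6·(4(-3)^i + 7·6^(i - 1)) - 36·(-3)^i = 4(-3)^(i + 1) + 7·6^i = 4(-3)^(i+1) + 7·6^((i+1) - 1),
which is the claimed formula at m = i+1.
This completes the induction.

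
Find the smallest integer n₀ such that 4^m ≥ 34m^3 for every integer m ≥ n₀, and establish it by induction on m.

n₀ = 7

At m = 6: 4096 < 7344, so the inequality fails and n₀ ≥ 7. We prove 4^m ≥ 34m^3 for all m ≥ 7.
Base step (m = 7): 4^m = 16384 and 34m^3 = 11662, so 16384 ≥ 11662.
Suppose the result is true for m = r, so 4^r ≥ 34r^3.
Then 4^(r + 1) = 4·(4^r) ≥ 4·(34r^3).
Also, for r ≥ 7 we have 4·(34r^3) ≥ 34(r+1)^3, since 4 ≥ (1 + 1/r)^3 for all r ≥ 7.
Combining, 4^(r + 1) ≥ 34(r+1)^3.
By induction, the statement is established for all m ≥ 7.
Hence the smallest such n₀ is 7.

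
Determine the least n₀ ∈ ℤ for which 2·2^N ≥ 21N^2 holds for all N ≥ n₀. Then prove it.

At N = 10: 2048 < 2100, so the inequality fails and n₀ ≥ 11. We prove 2·2^N ≥ 21N^2 for all N ≥ 11.
When N = 11: 2·2^N = 4096 and 21N^2 = 2541, so 4096 ≥ 2541.
Inductive step: assume the claim holds for N = m, so 2·2^m ≥ 21m^2.
Then 2·2^(m + 1) = 2·(2·2^m) ≥ 2·(21m^2).
Also, for m ≥ 11 we have 2·(21m^2) ≥ 21(m+1)^2, since 2 ≥ (1 + 1/m)^2 for all m ≥ 11.
Combining, 2·2^(m + 1) ≥ 21(m+1)^2.
By induction, the statement is established for all N ≥ 11.
Hence the smallest such n₀ is 11.

n₀ = 11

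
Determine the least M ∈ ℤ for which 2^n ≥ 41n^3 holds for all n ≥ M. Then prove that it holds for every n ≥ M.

M = 18

At n = 17: 131072 < 201433, so the inequality fails and M ≥ 18. We prove 2^n ≥ 41n^3 for all n ≥ 18.
Base step (n = 18): 2^n = 262144 and 41n^3 = 239112, so 262144 ≥ 239112.
Inductive step: assume the claim holds for n = i, so 2^i ≥ 41i^3.
Then 2^(i + 1) = 2·(2^i) ≥ 2·(41i^3).
Also, for i ≥ 18 we have 2·(41i^3) ≥ 41(i+1)^3, since 2 ≥ (1 + 1/i)^3 for all i ≥ 18.
Combining, 2^(i + 1) ≥ 41(i+1)^3.
Hence, by induction on n, the claim holds for every n ≥ 18.
Hence the smallest such M is 18.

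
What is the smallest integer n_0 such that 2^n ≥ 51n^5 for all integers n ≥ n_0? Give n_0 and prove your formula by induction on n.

At n = 30: 1073741824 < 1239300000, so the inequality fails and n_0 ≥ 31. We prove 2^n ≥ 51n^5 for all n ≥ 31.
For the base case n = 31: 2^n = 2147483648 and 51n^5 = 1460086701, so 2147483648 ≥ 1460086701.
Inductive step: assume the claim holds for n = m, so 2^m ≥ 51m^5.
Then 2^(m + 1) = 2·(2^m) ≥ 2·(51m^5).
Also, for m ≥ 31 we have 2·(51m^5) ≥ 51(m+1)^5, since 2 ≥ (1 + 1/m)^5 for all m ≥ 31.
Combining, 2^(m + 1) ≥ 51(m+1)^5.
Hence, by induction on n, the claim holds for every n ≥ 31.
Hence the smallest such n_0 is 31.

n_0 = 31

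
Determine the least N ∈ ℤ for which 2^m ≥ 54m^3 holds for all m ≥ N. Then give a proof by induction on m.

At m = 18: 262144 < 314928, so the inequality fails and N ≥ 19. We prove 2^m ≥ 54m^3 for all m ≥ 19.
When m = 19: 2^m = 524288 and 54m^3 = 370386, so 524288 ≥ 370386.
For the inductive step, assume it holds for an arbitrary p ≥ 19, so 2^p ≥ 54p^3.
Then 2^(p + 1) = 2·(2^p) ≥ 2·(54p^3).
Also, for p ≥ 19 we have 2·(54p^3) ≥ 54(p+1)^3, since 2 ≥ (1 + 1/p)^3 for all p ≥ 19.
Combining, 2^(p + 1) ≥ 54(p+1)^3.
Hence, by induction on m, the claim holds for every m ≥ 19.
Hence the smallest such N is 19.

N = 19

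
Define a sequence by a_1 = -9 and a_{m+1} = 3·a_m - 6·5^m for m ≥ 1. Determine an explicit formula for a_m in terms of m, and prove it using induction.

Computing the first terms: a_1 = -9, a_2 = -57, a_3 = -321. This suggests a_m = 2·3^m - 3·5^m.
When m = 1: the formula gives -9 = -9 = a_1.
Inductive step: assume the claim holds for m = j, so a_j = 2·3^j - 3·5^j.
Then a_{j+1} = 3·a_j - 6·5^j = 3·(2·3^j - 3·5^j) - 6·5^j = 2·3^(j + 1) - 3·5^(j + 1),
which is the claimed formula at m = j+1.
By the principle of mathematical induction, the result holds for all m ≥ 1.

a_m = 2·3^m - 3·5^m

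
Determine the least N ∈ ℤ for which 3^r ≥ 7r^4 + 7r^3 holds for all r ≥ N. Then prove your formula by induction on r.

N = 11

At r = 10: 59049 < 77000, so the inequality fails and N ≥ 11. We prove 3^r ≥ 7r^4 + 7r^3 for all r ≥ 11.
When r = 11: 3^r = 177147 and 7r^4 + 7r^3 = 111804, so 177147 ≥ 111804.
Inductive step: assume the claim holds for r = p, so 3^p ≥ 7p^4 + 7p^3.
Then 3^(p + 1) = 3·(3^p) ≥ 3·(7p^4 + 7p^3).
Also, for p ≥ 11 we have 3·(7p^4 + 7p^3) ≥ 7(p+1)^4 + 7(p+1)^3, since 3·(7p^4 + 7p^3) − (7(p+1)^4 + 7(p+1)^3) = 14p^4 - 14p^3 - 63p^2 - 49p - 14, which is nonnegative for all p ≥ 11.
Combining, 3^(p + 1) ≥ 7(p+1)^4 + 7(p+1)^3.
By the principle of mathematical induction, the result holds for all r ≥ 11.
Hence the smallest such N is 11.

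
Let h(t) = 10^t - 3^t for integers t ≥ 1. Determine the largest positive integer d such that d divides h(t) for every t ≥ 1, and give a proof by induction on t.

d = 7

Computing the first values: h(1) = 7 and h(2) = 91; gcd(7, 91) = 7, so d ≤ 7.
We prove 7 | 10^t - 3^t for all t ≥ 1 by induction on t.
For the base case t = 1: h(1) = 7 = 7·(1), so 7 | h(1).
Inductive step: assume the claim holds for t = i, i.e. 7 | h(i). Then
10^{i+1} − 3^{i+1} = 10·10^i − 3·3^i = 10·(10^i − 3^i) + (7)·3^i. The first term is divisible by 7 by the inductive hypothesis, and the second term (7)·3^i is divisible by 7 since 7 | 7. Hence 7 | h(i+1).
By the principle of mathematical induction, the result holds for all t ≥ 1.
Therefore the largest such d is 7.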